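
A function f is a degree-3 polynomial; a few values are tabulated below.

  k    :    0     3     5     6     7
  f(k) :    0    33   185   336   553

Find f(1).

Write f(k) = ak³ + bk² + ck + d; the 5 given values yield a linear system in the 4 coefficients.
Solving, f(k) = 2k³ - 3k² + 2k.
Then f(1) = 1.

1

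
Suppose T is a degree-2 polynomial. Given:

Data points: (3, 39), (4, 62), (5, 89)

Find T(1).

5

Write T(x) = ax² + bx + c; the 3 given values yield a linear system in the 3 coefficients.
Solving, T(x) = 2x² + 9x - 6.
Then T(1) = 5.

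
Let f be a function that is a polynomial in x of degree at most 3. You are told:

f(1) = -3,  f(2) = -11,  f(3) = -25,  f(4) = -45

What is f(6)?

-103

First differences: -8, -14, -20. Second differences: -6, -6.
Level-2 differences are constant, so f has degree 2.
Fitting a degree-2 polynomial gives f(x) = -3x² + x - 1.
Then f(6) = -103.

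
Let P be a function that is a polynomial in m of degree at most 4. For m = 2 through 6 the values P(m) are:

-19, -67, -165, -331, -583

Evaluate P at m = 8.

-1417

Write P(m) = am^4 + bm³ + cm² + dm + e; the 5 given values yield a linear system in the 5 coefficients.
Solving, the leading coefficient vanishes, and P(m) = -3m³ + 2m² - m - 1.
Then P(8) = -1417.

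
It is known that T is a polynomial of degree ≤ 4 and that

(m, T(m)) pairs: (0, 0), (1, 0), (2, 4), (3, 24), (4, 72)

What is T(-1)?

Write T(m) = am^4 + bm³ + cm² + dm + e; the 5 given values yield a linear system in the 5 coefficients.
Solving, the leading coefficient vanishes, and T(m) = 2m³ - 4m² + 2m.
Then T(-1) = -8.

-8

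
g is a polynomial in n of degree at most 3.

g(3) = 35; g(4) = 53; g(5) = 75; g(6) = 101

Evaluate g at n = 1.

11

First differences: 18, 22, 26. Second differences: 4, 4.
Level-2 differences are constant, so g has degree 2.
Fitting a degree-2 polynomial gives g(n) = 2n² + 4n + 5.
Then g(1) = 11.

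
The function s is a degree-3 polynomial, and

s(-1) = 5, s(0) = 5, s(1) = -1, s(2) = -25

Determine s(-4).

Write s(n) = an³ + bn² + cn + d; the 4 given values yield a linear system in the 4 coefficients.
Solving, s(n) = -2n³ - 3n² - n + 5.
Then s(-4) = 89.

89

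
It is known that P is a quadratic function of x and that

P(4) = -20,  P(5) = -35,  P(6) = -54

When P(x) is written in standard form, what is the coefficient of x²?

-2

Write P(x) = ax² + bx + c; the 3 given values yield a linear system in the 3 coefficients.
Solving, P(x) = -2x² + 3x.
The coefficient of x² is -2.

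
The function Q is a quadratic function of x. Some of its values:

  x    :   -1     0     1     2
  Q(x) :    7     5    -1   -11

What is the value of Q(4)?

First differences: -2, -6, -10. Second differences: -4, -4.
Level-2 differences are constant, so Q has degree 2.
Fitting a degree-2 polynomial gives Q(x) = -2x² - 4x + 5.
Then Q(4) = -43.

-43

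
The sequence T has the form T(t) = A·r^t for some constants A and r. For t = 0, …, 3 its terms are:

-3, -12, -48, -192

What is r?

Consecutive ratio: -12/(-3) = 4, and -48/(-12) = 4, so r = 4.
Then A·4^0 = -3 gives A = -3, and T(t) = -3·4^t.

4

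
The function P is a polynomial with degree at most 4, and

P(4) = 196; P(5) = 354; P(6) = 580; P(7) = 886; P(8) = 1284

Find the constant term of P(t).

First differences: 158, 226, 306, 398. Second differences: 68, 80, 92. Third differences: 12, 12.
Level-3 differences are constant, so P has degree 3.
Fitting a degree-3 polynomial gives P(t) = 2t³ + 4t² + 4.
The constant term is P(0) = 4.

4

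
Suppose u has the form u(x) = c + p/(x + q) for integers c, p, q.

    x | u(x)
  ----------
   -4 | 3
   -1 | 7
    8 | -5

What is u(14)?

-3

(u(x) − c)(x + q) = p for each data point; the three points give a linear system in c and q, then p follows.
Solving: c = -1, q = -2, p = -24, so u(x) = -1 − 24/(x − 2).
Then u(14) = -1 − 24/12 = -3.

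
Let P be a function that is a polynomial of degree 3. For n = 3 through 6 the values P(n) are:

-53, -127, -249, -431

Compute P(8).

Write P(n) = an³ + bn² + cn + d; the 4 given values yield a linear system in the 4 coefficients.
Solving, P(n) = -2n³ + 1.
Then P(8) = -1023.

-1023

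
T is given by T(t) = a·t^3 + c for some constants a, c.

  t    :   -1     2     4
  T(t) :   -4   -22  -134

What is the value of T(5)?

-256

From T(-1) = -4 and T(2) = -22: -1a + c = -4 and 8a + c = -22.
Subtracting: 9a = -18, so a = -2; then c = -4 − (-2)·(-1) = -6.
So T(t) = -2t³ − 6, and T(5) = -256.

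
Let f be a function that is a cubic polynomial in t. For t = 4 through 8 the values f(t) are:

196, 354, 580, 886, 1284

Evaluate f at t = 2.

36

First differences: 158, 226, 306, 398. Second differences: 68, 80, 92. Third differences: 12, 12.
Level-3 differences are constant, so f has degree 3.
Fitting a degree-3 polynomial gives f(t) = 2t³ + 4t² + 4.
Then f(2) = 36.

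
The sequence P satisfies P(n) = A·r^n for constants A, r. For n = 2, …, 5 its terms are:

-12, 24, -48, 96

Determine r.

-2

Consecutive ratio: 24/(-12) = -2, and -48/24 = -2, so r = -2.
Then A·(-2)^2 = -12 gives A = -3, and P(n) = -3·(-2)^n.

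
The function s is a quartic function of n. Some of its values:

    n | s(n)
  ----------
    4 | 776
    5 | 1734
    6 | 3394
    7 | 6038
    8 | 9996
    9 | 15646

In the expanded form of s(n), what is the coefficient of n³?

3

Write s(n) = an^4 + bn³ + cn² + dn + e; the 6 given values yield a linear system in the 5 coefficients.
Solving, s(n) = 2n^4 + 3n³ + 4n² + n + 4.
The coefficient of n³ is 3.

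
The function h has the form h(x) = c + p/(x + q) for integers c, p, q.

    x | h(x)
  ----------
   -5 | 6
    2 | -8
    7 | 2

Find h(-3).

7

(h(x) − c)(x + q) = p for each data point; the three points give a linear system in c and q, then p follows.
Solving: c = 4, q = -1, p = -12, so h(x) = 4 − 12/(x − 1).
Then h(-3) = 4 − 12/(-4) = 7.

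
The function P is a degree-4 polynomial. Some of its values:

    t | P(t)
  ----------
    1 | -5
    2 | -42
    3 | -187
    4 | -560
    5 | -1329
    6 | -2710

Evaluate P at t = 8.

First differences: -37, -145, -373, -769, -1381. Second differences: -108, -228, -396, -612. Third differences: -120, -168, -216. Fourth differences: -48, -48.
Level-4 differences are constant, so P has degree 4.
Fitting a degree-4 polynomial gives P(t) = -2t^4 - 4t² + 5t - 4.
Then P(8) = -8412.

-8412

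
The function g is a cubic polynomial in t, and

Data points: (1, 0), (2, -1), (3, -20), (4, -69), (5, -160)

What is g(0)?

-5

Write g(t) = at³ + bt² + ct + d; the 5 given values yield a linear system in the 4 coefficients.
Solving, g(t) = -2t³ + 3t² + 4t - 5.
The constant term is g(0) = -5.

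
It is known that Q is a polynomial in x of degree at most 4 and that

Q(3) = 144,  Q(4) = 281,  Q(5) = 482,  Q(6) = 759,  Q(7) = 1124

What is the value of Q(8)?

First differences: 137, 201, 277, 365. Second differences: 64, 76, 88. Third differences: 12, 12.
Level-3 differences are constant, so Q has degree 3.
Fitting a degree-3 polynomial gives Q(x) = 2x³ + 8x² + 7x - 3.
Then Q(8) = 1589.

1589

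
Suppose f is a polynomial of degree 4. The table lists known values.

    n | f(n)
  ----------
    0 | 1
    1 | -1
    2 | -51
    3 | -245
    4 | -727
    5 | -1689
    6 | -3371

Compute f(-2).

Write f(n) = an^4 + bn³ + cn² + dn + e; the 7 given values yield a linear system in the 5 coefficients.
Solving, f(n) = -2n^4 - 4n³ + 2n² + 2n + 1.
Then f(-2) = 5.

5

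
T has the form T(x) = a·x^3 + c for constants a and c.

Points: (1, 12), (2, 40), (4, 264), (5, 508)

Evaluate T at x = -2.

From T(1) = 12 and T(2) = 40: 1a + c = 12 and 8a + c = 40.
Subtracting: 7a = 28, so a = 4; then c = 12 − 4·1 = 8.
So T(x) = 4x³ + 8, and T(-2) = -24.

-24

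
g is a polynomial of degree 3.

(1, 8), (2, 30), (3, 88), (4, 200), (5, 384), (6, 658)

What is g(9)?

First differences: 22, 58, 112, 184, 274. Second differences: 36, 54, 72, 90. Third differences: 18, 18, 18.
Level-3 differences are constant, so g has degree 3.
Fitting a degree-3 polynomial gives g(x) = 3x³ + x + 4.
Then g(9) = 2200.

2200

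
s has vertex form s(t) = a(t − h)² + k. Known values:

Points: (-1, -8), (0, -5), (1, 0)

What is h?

-2

First differences 3, 5; second difference 2 = 2a, so a = 1.
Expanding, the t-coefficient is −2ah = -2h; matching it to the data gives h = -2, and then k = -9.
So s(t) = 1(t + 2)² − 9.
Hence h = -2.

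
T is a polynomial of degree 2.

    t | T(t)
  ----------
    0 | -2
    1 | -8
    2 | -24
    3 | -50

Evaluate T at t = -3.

Write T(t) = at² + bt + c; the 4 given values yield a linear system in the 3 coefficients.
Solving, T(t) = -5t² - t - 2.
Then T(-3) = -44.

-44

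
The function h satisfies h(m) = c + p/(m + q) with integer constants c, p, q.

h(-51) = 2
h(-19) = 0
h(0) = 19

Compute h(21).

5

(h(m) − c)(m + q) = p for each data point; the three points give a linear system in c and q, then p follows.
Solving: c = 3, q = 3, p = 48, so h(m) = 3 + 48/(m + 3).
Then h(21) = 3 + 48/24 = 5.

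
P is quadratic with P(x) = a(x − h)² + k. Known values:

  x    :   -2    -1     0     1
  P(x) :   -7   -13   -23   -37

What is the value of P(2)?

First differences -6, -10, -14; second difference -4 = 2a, so a = -2.
Expanding, the x-coefficient is −2ah = 4h; matching it to the data gives h = -3, and then k = -5.
So P(x) = -2(x + 3)² − 5.
P(2) = -2·5² − 5 = -55.

-55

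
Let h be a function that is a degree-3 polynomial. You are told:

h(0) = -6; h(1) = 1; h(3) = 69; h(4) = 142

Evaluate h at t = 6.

396

Write h(t) = at³ + bt² + ct + d; the 4 given values yield a linear system in the 4 coefficients.
Solving, h(t) = t³ + 5t² + t - 6.
Then h(6) = 396.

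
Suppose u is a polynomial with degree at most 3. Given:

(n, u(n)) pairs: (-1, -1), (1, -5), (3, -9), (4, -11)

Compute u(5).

-13

Write u(n) = an³ + bn² + cn + d; the 4 given values yield a linear system in the 4 coefficients.
Solving, the top 2 coefficients vanish, and u(n) = -2n - 3.
Then u(5) = -13.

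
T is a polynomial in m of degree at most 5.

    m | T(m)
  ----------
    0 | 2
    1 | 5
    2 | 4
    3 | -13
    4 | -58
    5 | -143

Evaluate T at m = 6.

-280

Write T(m) = am^5 + bm^4 + cm³ + dm² + em + p; the 6 given values yield a linear system in the 6 coefficients.
Solving, the top 2 coefficients vanish, and T(m) = -2m³ + 4m² + m + 2.
Then T(6) = -280.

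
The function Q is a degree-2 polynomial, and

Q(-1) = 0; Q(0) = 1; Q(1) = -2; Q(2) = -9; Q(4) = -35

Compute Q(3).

-20

Write Q(m) = am² + bm + c; the 5 given values yield a linear system in the 3 coefficients.
Solving, Q(m) = -2m² - m + 1.
Then Q(3) = -20.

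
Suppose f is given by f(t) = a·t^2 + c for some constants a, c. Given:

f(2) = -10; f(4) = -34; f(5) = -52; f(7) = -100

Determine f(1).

-4

From f(2) = -10 and f(4) = -34: 4a + c = -10 and 16a + c = -34.
Subtracting: 12a = -24, so a = -2; then c = -10 − (-2)·4 = -2.
So f(t) = -2t² − 2, and f(1) = -4.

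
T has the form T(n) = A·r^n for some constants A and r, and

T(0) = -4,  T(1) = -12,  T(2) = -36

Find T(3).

Consecutive ratio: -12/(-4) = 3, and -36/(-12) = 3, so r = 3.
Then A·3^0 = -4 gives A = -4, and T(n) = -4·3^n.
T(3) = -4·3^3 = -108.

-108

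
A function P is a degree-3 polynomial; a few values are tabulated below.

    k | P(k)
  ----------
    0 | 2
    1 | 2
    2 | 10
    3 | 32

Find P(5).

142

Write P(k) = ak³ + bk² + ck + d; the 4 given values yield a linear system in the 4 coefficients.
Solving, P(k) = k³ + k² - 2k + 2.
Then P(5) = 142.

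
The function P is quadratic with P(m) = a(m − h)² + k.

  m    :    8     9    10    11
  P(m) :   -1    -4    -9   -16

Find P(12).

-25

First differences -3, -5, -7; second difference -2 = 2a, so a = -1.
Expanding, the m-coefficient is −2ah = 2h; matching it to the data gives h = 7, and then k = 0.
So P(m) = -1(m − 7)² + 0.
P(12) = -1·5² + 0 = -25.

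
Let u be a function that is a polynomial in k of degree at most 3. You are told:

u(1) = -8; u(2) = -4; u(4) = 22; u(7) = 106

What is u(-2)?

16

Write u(k) = ak³ + bk² + ck + d; the 4 given values yield a linear system in the 4 coefficients.
Solving, the leading coefficient vanishes, and u(k) = 3k² - 5k - 6.
Then u(-2) = 16.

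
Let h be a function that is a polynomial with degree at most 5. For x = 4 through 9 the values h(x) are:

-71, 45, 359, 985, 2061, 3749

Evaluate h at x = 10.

6235

First differences: 116, 314, 626, 1076, 1688. Second differences: 198, 312, 450, 612. Third differences: 114, 138, 162. Fourth differences: 24, 24.
Level-4 differences are constant, so h has degree 4.
Fitting a degree-4 polynomial gives h(x) = x^4 - 3x³ - 7x² - 7x + 5.
Then h(10) = 6235.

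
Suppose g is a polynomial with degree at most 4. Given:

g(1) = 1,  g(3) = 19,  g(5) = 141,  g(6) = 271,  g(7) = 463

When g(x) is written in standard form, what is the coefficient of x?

3

Write g(x) = ax^4 + bx³ + cx² + dx + e; the 5 given values yield a linear system in the 5 coefficients.
Solving, the leading coefficient vanishes, and g(x) = 2x³ - 5x² + 3x + 1.
The coefficient of x is 3.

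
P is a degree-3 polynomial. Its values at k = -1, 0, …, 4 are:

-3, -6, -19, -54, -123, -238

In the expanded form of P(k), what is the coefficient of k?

Write P(k) = ak³ + bk² + ck + d; the 6 given values yield a linear system in the 4 coefficients.
Solving, P(k) = -2k³ - 5k² - 6k - 6.
The coefficient of k is -6.

-6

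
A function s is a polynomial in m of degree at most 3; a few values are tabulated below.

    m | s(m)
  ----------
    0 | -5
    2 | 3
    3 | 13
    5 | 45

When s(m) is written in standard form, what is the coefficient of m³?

Write s(m) = am³ + bm² + cm + d; the 4 given values yield a linear system in the 4 coefficients.
Solving, the leading coefficient vanishes, and s(m) = 2m² - 5.
The coefficient of m³ is 0.

0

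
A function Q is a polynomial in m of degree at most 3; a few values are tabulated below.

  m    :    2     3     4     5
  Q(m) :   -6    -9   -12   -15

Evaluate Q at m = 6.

First differences: -3, -3, -3.
Level-1 differences are constant, so Q has degree 1.
Fitting a degree-1 polynomial gives Q(m) = -3m.
Then Q(6) = -18.

-18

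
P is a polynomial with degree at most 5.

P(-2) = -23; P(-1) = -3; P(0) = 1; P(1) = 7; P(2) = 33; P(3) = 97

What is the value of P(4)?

First differences: 20, 4, 6, 26, 64. Second differences: -16, 2, 20, 38. Third differences: 18, 18, 18.
Level-3 differences are constant, so P has degree 3.
Fitting a degree-3 polynomial gives P(k) = 3k³ + k² + 2k + 1.
Then P(4) = 217.

217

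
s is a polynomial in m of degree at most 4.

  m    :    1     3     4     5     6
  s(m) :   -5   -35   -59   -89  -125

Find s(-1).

1

Write s(m) = am^4 + bm³ + cm² + dm + e; the 5 given values yield a linear system in the 5 coefficients.
Solving, the top 2 coefficients vanish, and s(m) = -3m² - 3m + 1.
Then s(-1) = 1.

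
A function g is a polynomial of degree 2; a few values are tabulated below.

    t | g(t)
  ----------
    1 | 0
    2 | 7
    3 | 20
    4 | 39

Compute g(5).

64

Write g(t) = at² + bt + c; the 4 given values yield a linear system in the 3 coefficients.
Solving, g(t) = 3t² - 2t - 1.
Then g(5) = 64.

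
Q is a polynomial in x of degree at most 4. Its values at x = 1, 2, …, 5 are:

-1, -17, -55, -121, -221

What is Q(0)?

Write Q(x) = ax^4 + bx³ + cx² + dx + e; the 5 given values yield a linear system in the 5 coefficients.
Solving, the leading coefficient vanishes, and Q(x) = -x³ - 5x² + 6x - 1.
The constant term is Q(0) = -1.

-1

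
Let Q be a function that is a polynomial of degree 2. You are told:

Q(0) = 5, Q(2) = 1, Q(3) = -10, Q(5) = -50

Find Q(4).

-27

Write Q(x) = ax² + bx + c; the 4 given values yield a linear system in the 3 coefficients.
Solving, Q(x) = -3x² + 4x + 5.
Then Q(4) = -27.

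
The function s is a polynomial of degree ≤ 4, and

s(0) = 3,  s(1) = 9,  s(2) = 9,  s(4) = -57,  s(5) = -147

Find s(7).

Write s(n) = an^4 + bn³ + cn² + dn + e; the 5 given values yield a linear system in the 5 coefficients.
Solving, the leading coefficient vanishes, and s(n) = -2n³ + 3n² + 5n + 3.
Then s(7) = -501.

-501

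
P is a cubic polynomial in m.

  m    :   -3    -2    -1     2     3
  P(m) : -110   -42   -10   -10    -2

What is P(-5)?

-402

Write P(m) = am³ + bm² + cm + d; the 5 given values yield a linear system in the 4 coefficients.
Solving, P(m) = 2m³ - 6m² - 2.
Then P(-5) = -402.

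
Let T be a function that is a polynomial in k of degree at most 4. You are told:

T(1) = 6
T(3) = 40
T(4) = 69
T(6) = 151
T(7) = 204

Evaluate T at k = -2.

15

Write T(k) = ak^4 + bk³ + ck² + dk + e; the 5 given values yield a linear system in the 5 coefficients.
Solving, the top 2 coefficients vanish, and T(k) = 4k² + k + 1.
Then T(-2) = 15.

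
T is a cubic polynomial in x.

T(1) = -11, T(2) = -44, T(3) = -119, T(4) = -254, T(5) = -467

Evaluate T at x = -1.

First differences: -33, -75, -135, -213. Second differences: -42, -60, -78. Third differences: -18, -18.
Level-3 differences are constant, so T has degree 3.
Fitting a degree-3 polynomial gives T(x) = -3x³ - 3x² - 3x - 2.
Then T(-1) = 1.

1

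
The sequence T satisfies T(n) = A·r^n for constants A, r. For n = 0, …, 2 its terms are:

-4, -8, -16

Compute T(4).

-64

Consecutive ratio: -8/(-4) = 2, and -16/(-8) = 2, so r = 2.
Then A·2^0 = -4 gives A = -4, and T(n) = -4·2^n.
T(4) = -4·2^4 = -64.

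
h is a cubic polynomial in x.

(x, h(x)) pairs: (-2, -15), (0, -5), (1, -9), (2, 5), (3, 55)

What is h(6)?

Write h(x) = ax³ + bx² + cx + d; the 5 given values yield a linear system in the 4 coefficients.
Solving, h(x) = 3x³ - 7x - 5.
Then h(6) = 601.

601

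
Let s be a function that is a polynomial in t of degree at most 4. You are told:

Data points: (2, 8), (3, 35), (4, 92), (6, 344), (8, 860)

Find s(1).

Write s(t) = at^4 + bt³ + ct² + dt + e; the 5 given values yield a linear system in the 5 coefficients.
Solving, the leading coefficient vanishes, and s(t) = 2t³ - 3t² + 4t - 4.
Then s(1) = -1.

-1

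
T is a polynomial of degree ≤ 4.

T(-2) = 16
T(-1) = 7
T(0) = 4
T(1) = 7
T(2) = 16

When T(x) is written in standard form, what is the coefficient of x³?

Write T(x) = ax^4 + bx³ + cx² + dx + e; the 5 given values yield a linear system in the 5 coefficients.
Solving, the top 2 coefficients vanish, and T(x) = 3x² + 4.
The coefficient of x³ is 0.

0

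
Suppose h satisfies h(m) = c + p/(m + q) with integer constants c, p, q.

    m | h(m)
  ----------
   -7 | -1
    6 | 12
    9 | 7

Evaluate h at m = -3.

(h(m) − c)(m + q) = p for each data point; the three points give a linear system in c and q, then p follows.
Solving: c = 2, q = -3, p = 30, so h(m) = 2 + 30/(m − 3).
Then h(-3) = 2 + 30/(-6) = -3.

-3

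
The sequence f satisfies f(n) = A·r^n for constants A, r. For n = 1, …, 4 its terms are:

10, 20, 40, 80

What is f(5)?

160

Consecutive ratio: 20/10 = 2, and 40/20 = 2, so r = 2.
Then A·2^1 = 10 gives A = 5, and f(n) = 5·2^n.
f(5) = 5·2^5 = 160.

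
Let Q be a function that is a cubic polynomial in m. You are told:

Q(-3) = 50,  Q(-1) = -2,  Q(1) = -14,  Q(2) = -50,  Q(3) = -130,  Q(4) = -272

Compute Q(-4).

Write Q(m) = am³ + bm² + cm + d; the 6 given values yield a linear system in the 4 coefficients.
Solving, Q(m) = -3m³ - 4m² - 3m - 4.
Then Q(-4) = 136.

136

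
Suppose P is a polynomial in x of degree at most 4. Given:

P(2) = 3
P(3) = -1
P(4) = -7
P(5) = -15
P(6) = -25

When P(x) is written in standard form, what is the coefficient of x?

1

Write P(x) = ax^4 + bx³ + cx² + dx + e; the 5 given values yield a linear system in the 5 coefficients.
Solving, the top 2 coefficients vanish, and P(x) = -x² + x + 5.
The coefficient of x is 1.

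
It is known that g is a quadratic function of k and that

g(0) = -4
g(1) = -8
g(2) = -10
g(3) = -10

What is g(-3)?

20

First differences: -4, -2, 0. Second differences: 2, 2.
Level-2 differences are constant, so g has degree 2.
Fitting a degree-2 polynomial gives g(k) = k² - 5k - 4.
Then g(-3) = 20.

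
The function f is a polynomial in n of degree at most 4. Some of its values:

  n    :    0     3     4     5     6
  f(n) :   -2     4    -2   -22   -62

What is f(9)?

Write f(n) = an^4 + bn³ + cn² + dn + e; the 5 given values yield a linear system in the 5 coefficients.
Solving, the leading coefficient vanishes, and f(n) = -n³ + 5n² - 4n - 2.
Then f(9) = -362.

-362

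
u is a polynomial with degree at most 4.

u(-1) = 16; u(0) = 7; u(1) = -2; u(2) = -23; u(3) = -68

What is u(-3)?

82

Write u(x) = ax^4 + bx³ + cx² + dx + e; the 5 given values yield a linear system in the 5 coefficients.
Solving, the leading coefficient vanishes, and u(x) = -2x³ - 7x + 7.
Then u(-3) = 82.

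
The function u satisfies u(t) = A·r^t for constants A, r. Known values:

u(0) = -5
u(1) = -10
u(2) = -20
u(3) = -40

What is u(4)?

Consecutive ratio: -10/(-5) = 2, and -20/(-10) = 2, so r = 2.
Then A·2^0 = -5 gives A = -5, and u(t) = -5·2^t.
u(4) = -5·2^4 = -80.

-80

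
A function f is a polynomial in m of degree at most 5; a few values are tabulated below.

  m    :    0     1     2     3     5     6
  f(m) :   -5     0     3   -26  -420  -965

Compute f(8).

Write f(m) = am^5 + bm^4 + cm³ + dm² + em + p; the 6 given values yield a linear system in the 6 coefficients.
Solving, the leading coefficient vanishes, and f(m) = -m^4 + m³ + 3m² + 2m - 5.
Then f(8) = -3381.

-3381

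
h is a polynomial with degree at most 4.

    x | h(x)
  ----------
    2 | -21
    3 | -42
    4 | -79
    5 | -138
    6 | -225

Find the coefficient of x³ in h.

-1

First differences: -21, -37, -59, -87. Second differences: -16, -22, -28. Third differences: -6, -6.
Level-3 differences are constant, so h has degree 3.
Fitting a degree-3 polynomial gives h(x) = -x³ + x² - 7x - 3.
The coefficient of x³ is -1.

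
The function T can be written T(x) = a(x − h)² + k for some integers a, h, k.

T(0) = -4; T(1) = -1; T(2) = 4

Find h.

-1

First differences 3, 5; second difference 2 = 2a, so a = 1.
Expanding, the x-coefficient is −2ah = -2h; matching it to the data gives h = -1, and then k = -5.
So T(x) = 1(x + 1)² − 5.
Hence h = -1.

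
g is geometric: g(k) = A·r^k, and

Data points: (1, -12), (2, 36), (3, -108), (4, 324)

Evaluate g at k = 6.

Consecutive ratio: 36/(-12) = -3, and -108/36 = -3, so r = -3.
Then A·(-3)^1 = -12 gives A = 4, and g(k) = 4·(-3)^k.
g(6) = 4·(-3)^6 = 2916.

2916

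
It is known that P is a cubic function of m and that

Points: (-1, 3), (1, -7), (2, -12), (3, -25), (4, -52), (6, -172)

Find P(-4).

Write P(m) = am³ + bm² + cm + d; the 6 given values yield a linear system in the 4 coefficients.
Solving, P(m) = -m³ + 2m² - 4m - 4.
Then P(-4) = 108.

108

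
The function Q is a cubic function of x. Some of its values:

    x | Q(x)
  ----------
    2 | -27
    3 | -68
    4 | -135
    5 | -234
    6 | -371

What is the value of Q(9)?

First differences: -41, -67, -99, -137. Second differences: -26, -32, -38. Third differences: -6, -6.
Level-3 differences are constant, so Q has degree 3.
Fitting a degree-3 polynomial gives Q(x) = -x³ - 4x² - 2x + 1.
Then Q(9) = -1070.

-1070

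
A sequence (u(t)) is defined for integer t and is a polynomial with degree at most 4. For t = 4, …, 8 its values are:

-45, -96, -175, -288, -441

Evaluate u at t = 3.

First differences: -51, -79, -113, -153. Second differences: -28, -34, -40. Third differences: -6, -6.
Level-3 differences are constant, so u has degree 3.
Fitting a degree-3 polynomial gives u(t) = -t³ + t² + t - 1.
Then u(3) = -16.

-16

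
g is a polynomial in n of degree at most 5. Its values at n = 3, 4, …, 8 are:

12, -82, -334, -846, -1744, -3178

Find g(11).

First differences: -94, -252, -512, -898, -1434. Second differences: -158, -260, -386, -536. Third differences: -102, -126, -150. Fourth differences: -24, -24.
Level-4 differences are constant, so g has degree 4.
Fitting a degree-4 polynomial gives g(n) = -n^4 + n³ + 6n² + 2n + 6.
Then g(11) = -12556.

-12556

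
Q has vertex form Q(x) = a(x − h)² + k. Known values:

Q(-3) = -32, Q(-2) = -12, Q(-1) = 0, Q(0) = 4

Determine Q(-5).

First differences 20, 12, 4; second difference -8 = 2a, so a = -4.
Expanding, the x-coefficient is −2ah = 8h; matching it to the data gives h = 0, and then k = 4.
So Q(x) = -4(x + 0)² + 4.
Q(-5) = -4·(-5)² + 4 = -96.

-96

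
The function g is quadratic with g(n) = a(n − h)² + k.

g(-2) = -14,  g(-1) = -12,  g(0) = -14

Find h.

-1

First differences 2, -2; second difference -4 = 2a, so a = -2.
Expanding, the n-coefficient is −2ah = 4h; matching it to the data gives h = -1, and then k = -12.
So g(n) = -2(n + 1)² − 12.
Hence h = -1.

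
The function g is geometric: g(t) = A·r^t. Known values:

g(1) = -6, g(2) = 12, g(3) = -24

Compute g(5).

Consecutive ratio: 12/(-6) = -2, and -24/12 = -2, so r = -2.
Then A·(-2)^1 = -6 gives A = 3, and g(t) = 3·(-2)^t.
g(5) = 3·(-2)^5 = -96.

-96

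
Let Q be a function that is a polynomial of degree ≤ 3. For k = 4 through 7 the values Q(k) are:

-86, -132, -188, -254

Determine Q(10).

First differences: -46, -56, -66. Second differences: -10, -10.
Level-2 differences are constant, so Q has degree 2.
Fitting a degree-2 polynomial gives Q(k) = -5k² - k - 2.
Then Q(10) = -512.

-512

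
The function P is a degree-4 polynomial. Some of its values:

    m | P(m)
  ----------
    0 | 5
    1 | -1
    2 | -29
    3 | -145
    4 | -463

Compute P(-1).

7

Write P(m) = am^4 + bm³ + cm² + dm + e; the 5 given values yield a linear system in the 5 coefficients.
Solving, P(m) = -2m^4 + m³ - 5m + 5.
Then P(-1) = 7.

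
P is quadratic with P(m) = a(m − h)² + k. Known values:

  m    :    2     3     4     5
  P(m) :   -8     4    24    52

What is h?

First differences 12, 20, 28; second difference 8 = 2a, so a = 4.
Expanding, the m-coefficient is −2ah = -8h; matching it to the data gives h = 1, and then k = -12.
So P(m) = 4(m − 1)² − 12.
Hence h = 1.

1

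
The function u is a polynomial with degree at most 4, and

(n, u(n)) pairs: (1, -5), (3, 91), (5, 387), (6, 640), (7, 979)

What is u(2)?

24

Write u(n) = an^4 + bn³ + cn² + dn + e; the 5 given values yield a linear system in the 5 coefficients.
Solving, the leading coefficient vanishes, and u(n) = 2n³ + 7n² - 6n - 8.
Then u(2) = 24.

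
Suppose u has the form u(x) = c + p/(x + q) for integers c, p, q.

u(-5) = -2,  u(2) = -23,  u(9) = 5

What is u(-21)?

0

(u(x) − c)(x + q) = p for each data point; the three points give a linear system in c and q, then p follows.
Solving: c = 1, q = -3, p = 24, so u(x) = 1 + 24/(x − 3).
Then u(-21) = 1 + 24/(-24) = 0.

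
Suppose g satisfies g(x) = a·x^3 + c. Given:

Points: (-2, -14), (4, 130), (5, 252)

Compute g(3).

From g(-2) = -14 and g(4) = 130: -8a + c = -14 and 64a + c = 130.
Subtracting: 72a = 144, so a = 2; then c = -14 − 2·(-8) = 2.
So g(x) = 2x³ + 2, and g(3) = 56.

56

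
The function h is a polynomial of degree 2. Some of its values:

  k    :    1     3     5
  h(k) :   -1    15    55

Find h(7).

119

Write h(k) = ak² + bk + c; the 3 given values yield a linear system in the 3 coefficients.
Solving, h(k) = 3k² - 4k.
Then h(7) = 119.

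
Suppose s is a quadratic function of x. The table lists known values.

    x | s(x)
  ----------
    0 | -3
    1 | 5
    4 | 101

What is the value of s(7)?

Write s(x) = ax² + bx + c; the 3 given values yield a linear system in the 3 coefficients.
Solving, s(x) = 6x² + 2x - 3.
Then s(7) = 305.

305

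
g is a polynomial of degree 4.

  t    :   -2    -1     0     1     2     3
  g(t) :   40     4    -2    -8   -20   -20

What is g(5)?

First differences: -36, -6, -6, -12, 0. Second differences: 30, 0, -6, 12. Third differences: -30, -6, 18. Fourth differences: 24, 24.
Level-4 differences are constant, so g has degree 4.
Fitting a degree-4 polynomial gives g(t) = t^4 - 3t³ - t² - 3t - 2.
Then g(5) = 208.

208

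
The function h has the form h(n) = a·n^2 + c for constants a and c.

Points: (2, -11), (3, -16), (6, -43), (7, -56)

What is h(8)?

From h(2) = -11 and h(3) = -16: 4a + c = -11 and 9a + c = -16.
Subtracting: 5a = -5, so a = -1; then c = -11 − (-1)·4 = -7.
So h(n) = -1n² − 7, and h(8) = -71.

-71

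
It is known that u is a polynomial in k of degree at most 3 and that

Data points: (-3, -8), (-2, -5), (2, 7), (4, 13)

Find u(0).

1

Write u(k) = ak³ + bk² + ck + d; the 4 given values yield a linear system in the 4 coefficients.
Solving, the top 2 coefficients vanish, and u(k) = 3k + 1.
Then u(0) = 1.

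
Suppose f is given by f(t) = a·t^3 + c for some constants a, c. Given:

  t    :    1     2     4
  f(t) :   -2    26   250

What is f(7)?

1366

From f(1) = -2 and f(2) = 26: 1a + c = -2 and 8a + c = 26.
Subtracting: 7a = 28, so a = 4; then c = -2 − 4·1 = -6.
So f(t) = 4t³ − 6, and f(7) = 1366.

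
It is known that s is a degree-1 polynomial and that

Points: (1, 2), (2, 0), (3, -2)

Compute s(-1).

6

Write s(k) = ak + b; the 3 given values yield a linear system in the 2 coefficients.
Solving, s(k) = -2k + 4.
Then s(-1) = 6.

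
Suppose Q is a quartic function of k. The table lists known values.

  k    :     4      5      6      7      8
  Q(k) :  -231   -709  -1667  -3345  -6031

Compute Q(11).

Write Q(k) = ak^4 + bk³ + ck² + dk + e; the 5 given values yield a linear system in the 5 coefficients.
Solving, Q(k) = -2k^4 + 4k³ + 2k² - 2k + 1.
Then Q(11) = -23737.

-23737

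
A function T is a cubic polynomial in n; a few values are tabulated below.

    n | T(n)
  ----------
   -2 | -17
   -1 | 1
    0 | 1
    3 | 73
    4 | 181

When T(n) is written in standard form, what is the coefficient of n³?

Write T(n) = an³ + bn² + cn + d; the 5 given values yield a linear system in the 4 coefficients.
Solving, T(n) = 3n³ - 3n + 1.
The coefficient of n³ is 3.

3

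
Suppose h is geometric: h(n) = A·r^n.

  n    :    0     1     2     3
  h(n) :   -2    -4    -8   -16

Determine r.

Consecutive ratio: -4/(-2) = 2, and -8/(-4) = 2, so r = 2.
Then A·2^0 = -2 gives A = -2, and h(n) = -2·2^n.

2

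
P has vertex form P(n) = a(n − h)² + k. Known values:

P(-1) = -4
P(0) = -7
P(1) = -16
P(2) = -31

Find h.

First differences -3, -9, -15; second difference -6 = 2a, so a = -3.
Expanding, the n-coefficient is −2ah = 6h; matching it to the data gives h = -1, and then k = -4.
So P(n) = -3(n + 1)² − 4.
Hence h = -1.

-1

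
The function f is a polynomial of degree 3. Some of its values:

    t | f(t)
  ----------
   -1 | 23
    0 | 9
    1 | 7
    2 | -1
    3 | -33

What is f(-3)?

First differences: -14, -2, -8, -32. Second differences: 12, -6, -24. Third differences: -18, -18.
Level-3 differences are constant, so f has degree 3.
Fitting a degree-3 polynomial gives f(t) = -3t³ + 6t² - 5t + 9.
Then f(-3) = 159.

159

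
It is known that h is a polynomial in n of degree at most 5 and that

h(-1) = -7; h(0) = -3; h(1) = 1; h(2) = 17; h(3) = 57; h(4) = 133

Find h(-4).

-139

Write h(n) = an^5 + bn^4 + cn³ + dn² + en + p; the 6 given values yield a linear system in the 6 coefficients.
Solving, the top 2 coefficients vanish, and h(n) = 2n³ + 2n - 3.
Then h(-4) = -139.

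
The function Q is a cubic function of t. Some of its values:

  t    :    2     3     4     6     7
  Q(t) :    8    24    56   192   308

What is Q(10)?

920

Write Q(t) = at³ + bt² + ct + d; the 5 given values yield a linear system in the 4 coefficients.
Solving, Q(t) = t³ - t² + 2t.
Then Q(10) = 920.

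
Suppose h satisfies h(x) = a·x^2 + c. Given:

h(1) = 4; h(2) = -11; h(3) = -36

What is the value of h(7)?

-236

From h(1) = 4 and h(2) = -11: 1a + c = 4 and 4a + c = -11.
Subtracting: 3a = -15, so a = -5; then c = 4 − (-5)·1 = 9.
So h(x) = -5x² + 9, and h(7) = -236.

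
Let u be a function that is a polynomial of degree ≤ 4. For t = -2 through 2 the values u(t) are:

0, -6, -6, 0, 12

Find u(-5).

54

First differences: -6, 0, 6, 12. Second differences: 6, 6, 6.
Level-2 differences are constant, so u has degree 2.
Fitting a degree-2 polynomial gives u(t) = 3t² + 3t - 6.
Then u(-5) = 54.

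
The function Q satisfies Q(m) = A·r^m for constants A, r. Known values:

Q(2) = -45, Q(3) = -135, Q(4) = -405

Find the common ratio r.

3

Consecutive ratio: -135/(-45) = 3, and -405/(-135) = 3, so r = 3.
Then A·3^2 = -45 gives A = -5, and Q(m) = -5·3^m.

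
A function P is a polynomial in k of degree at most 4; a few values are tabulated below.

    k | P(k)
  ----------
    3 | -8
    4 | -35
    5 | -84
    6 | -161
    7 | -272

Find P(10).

-869

First differences: -27, -49, -77, -111. Second differences: -22, -28, -34. Third differences: -6, -6.
Level-3 differences are constant, so P has degree 3.
Fitting a degree-3 polynomial gives P(k) = -k³ + k² + 3k + 1.
Then P(10) = -869.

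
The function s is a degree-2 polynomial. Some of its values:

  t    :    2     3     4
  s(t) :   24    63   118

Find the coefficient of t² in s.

8

Write s(t) = at² + bt + c; the 3 given values yield a linear system in the 3 coefficients.
Solving, s(t) = 8t² - t - 6.
The coefficient of t² is 8.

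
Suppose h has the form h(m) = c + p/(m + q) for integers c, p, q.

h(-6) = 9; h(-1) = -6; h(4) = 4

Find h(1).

(h(m) − c)(m + q) = p for each data point; the three points give a linear system in c and q, then p follows.
Solving: c = 6, q = 2, p = -12, so h(m) = 6 − 12/(m + 2).
Then h(1) = 6 − 12/3 = 2.

2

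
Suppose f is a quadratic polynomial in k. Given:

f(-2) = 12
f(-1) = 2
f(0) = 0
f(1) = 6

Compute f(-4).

First differences: -10, -2, 6. Second differences: 8, 8.
Level-2 differences are constant, so f has degree 2.
Fitting a degree-2 polynomial gives f(k) = 4k² + 2k.
Then f(-4) = 56.

56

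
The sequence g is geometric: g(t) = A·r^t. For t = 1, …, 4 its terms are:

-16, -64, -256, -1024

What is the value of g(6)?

Consecutive ratio: -64/(-16) = 4, and -256/(-64) = 4, so r = 4.
Then A·4^1 = -16 gives A = -4, and g(t) = -4·4^t.
g(6) = -4·4^6 = -16384.

-16384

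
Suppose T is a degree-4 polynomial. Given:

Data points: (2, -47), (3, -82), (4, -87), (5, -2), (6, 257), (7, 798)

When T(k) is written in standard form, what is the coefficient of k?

First differences: -35, -5, 85, 259, 541. Second differences: 30, 90, 174, 282. Third differences: 60, 84, 108. Fourth differences: 24, 24.
Level-4 differences are constant, so T has degree 4.
Fitting a degree-4 polynomial gives T(k) = k^4 - 4k³ - 4k² - 4k - 7.
The coefficient of k is -4.

-4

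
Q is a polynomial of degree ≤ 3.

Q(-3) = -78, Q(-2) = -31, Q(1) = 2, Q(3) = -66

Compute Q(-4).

-143

Write Q(t) = at³ + bt² + ct + d; the 4 given values yield a linear system in the 4 coefficients.
Solving, the leading coefficient vanishes, and Q(t) = -9t² + 2t + 9.
Then Q(-4) = -143.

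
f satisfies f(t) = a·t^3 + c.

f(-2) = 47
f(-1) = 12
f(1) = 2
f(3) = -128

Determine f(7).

From f(-2) = 47 and f(-1) = 12: -8a + c = 47 and -1a + c = 12.
Subtracting: 7a = -35, so a = -5; then c = 47 − (-5)·(-8) = 7.
So f(t) = -5t³ + 7, and f(7) = -1708.

-1708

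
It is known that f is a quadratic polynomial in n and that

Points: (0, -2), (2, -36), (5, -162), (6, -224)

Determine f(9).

Write f(n) = an² + bn + c; the 4 given values yield a linear system in the 3 coefficients.
Solving, f(n) = -5n² - 7n - 2.
Then f(9) = -470.

-470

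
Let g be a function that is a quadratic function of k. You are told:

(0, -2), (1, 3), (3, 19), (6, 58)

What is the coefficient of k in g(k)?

Write g(k) = ak² + bk + c; the 4 given values yield a linear system in the 3 coefficients.
Solving, g(k) = k² + 4k - 2.
The coefficient of k is 4.

4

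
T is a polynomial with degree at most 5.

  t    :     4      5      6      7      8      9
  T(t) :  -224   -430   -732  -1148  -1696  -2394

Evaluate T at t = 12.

First differences: -206, -302, -416, -548, -698. Second differences: -96, -114, -132, -150. Third differences: -18, -18, -18.
Level-3 differences are constant, so T has degree 3.
Fitting a degree-3 polynomial gives T(t) = -3t³ - 3t² + 4t.
Then T(12) = -5568.

-5568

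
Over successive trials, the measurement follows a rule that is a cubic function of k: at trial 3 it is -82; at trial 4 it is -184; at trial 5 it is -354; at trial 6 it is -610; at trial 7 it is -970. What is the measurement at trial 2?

Write the value at k as h(k).
First differences: -102, -170, -256, -360. Second differences: -68, -86, -104. Third differences: -18, -18.
Level-3 differences are constant, so h has degree 3.
Fitting a degree-3 polynomial gives h(k) = -3k³ + 2k² - 5k - 4.
Then h(2) = -30.

-30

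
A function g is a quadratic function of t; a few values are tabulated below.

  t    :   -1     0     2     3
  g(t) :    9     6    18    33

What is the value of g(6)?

114

Write g(t) = at² + bt + c; the 4 given values yield a linear system in the 3 coefficients.
Solving, g(t) = 3t² + 6.
Then g(6) = 114.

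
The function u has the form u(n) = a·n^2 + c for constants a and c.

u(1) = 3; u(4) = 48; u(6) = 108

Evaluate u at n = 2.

12

From u(1) = 3 and u(4) = 48: 1a + c = 3 and 16a + c = 48.
Subtracting: 15a = 45, so a = 3; then c = 3 − 3·1 = 0.
So u(n) = 3n² + 0, and u(2) = 12.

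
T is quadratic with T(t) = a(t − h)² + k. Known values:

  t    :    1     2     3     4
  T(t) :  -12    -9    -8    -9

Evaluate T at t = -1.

-24

First differences 3, 1, -1; second difference -2 = 2a, so a = -1.
Expanding, the t-coefficient is −2ah = 2h; matching it to the data gives h = 3, and then k = -8.
So T(t) = -1(t − 3)² − 8.
T(-1) = -1·(-4)² − 8 = -24.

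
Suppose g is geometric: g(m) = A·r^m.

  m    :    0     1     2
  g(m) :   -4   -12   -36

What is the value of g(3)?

-108

Consecutive ratio: -12/(-4) = 3, and -36/(-12) = 3, so r = 3.
Then A·3^0 = -4 gives A = -4, and g(m) = -4·3^m.
g(3) = -4·3^3 = -108.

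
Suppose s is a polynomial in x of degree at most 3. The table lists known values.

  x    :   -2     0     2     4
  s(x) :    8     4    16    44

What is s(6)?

88

Write s(x) = ax³ + bx² + cx + d; the 4 given values yield a linear system in the 4 coefficients.
Solving, the leading coefficient vanishes, and s(x) = 2x² + 2x + 4.
Then s(6) = 88.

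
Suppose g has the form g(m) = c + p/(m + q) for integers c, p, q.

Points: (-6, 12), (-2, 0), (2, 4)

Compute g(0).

3

(g(m) − c)(m + q) = p for each data point; the three points give a linear system in c and q, then p follows.
Solving: c = 6, q = 4, p = -12, so g(m) = 6 − 12/(m + 4).
Then g(0) = 6 − 12/4 = 3.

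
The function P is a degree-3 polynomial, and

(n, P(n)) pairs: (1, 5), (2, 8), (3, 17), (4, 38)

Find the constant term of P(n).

2

Write P(n) = an³ + bn² + cn + d; the 4 given values yield a linear system in the 4 coefficients.
Solving, P(n) = n³ - 3n² + 5n + 2.
The constant term is P(0) = 2.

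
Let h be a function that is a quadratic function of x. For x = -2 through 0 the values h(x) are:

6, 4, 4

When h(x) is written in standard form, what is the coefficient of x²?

Write h(x) = ax² + bx + c; the 3 given values yield a linear system in the 3 coefficients.
Solving, h(x) = x² + x + 4.
The coefficient of x² is 1.

1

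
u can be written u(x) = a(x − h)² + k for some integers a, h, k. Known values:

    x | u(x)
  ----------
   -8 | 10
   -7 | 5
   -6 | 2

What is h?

First differences -5, -3; second difference 2 = 2a, so a = 1.
Expanding, the x-coefficient is −2ah = -2h; matching it to the data gives h = -5, and then k = 1.
So u(x) = 1(x + 5)² + 1.
Hence h = -5.

-5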